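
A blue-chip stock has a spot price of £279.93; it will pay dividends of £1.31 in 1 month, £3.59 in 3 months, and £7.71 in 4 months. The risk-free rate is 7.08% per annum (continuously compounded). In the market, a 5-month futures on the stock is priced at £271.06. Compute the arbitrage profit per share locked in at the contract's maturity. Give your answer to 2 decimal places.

£4.52 per share

PV(dividends) I = 1.31·e^(−0.0708·1/12) + 3.59·e^(−0.0708·3/12) + 7.71·e^(−0.0708·4/12) = 12.3595
Fair futures F* = (S − I)·e^(rT) = (279.93 − 12.3595)·e^0.029500 = 267.5705 × 1.029939 = 275.5813
Market £271.06 < fair 275.5813: forward underpriced → reverse cash-and-carry (short the stock, invest proceeds at r, pay the dividends, go long the forward).
Profit at T = |F_mkt − F*| = |271.06 − 275.5813| = £4.52 per share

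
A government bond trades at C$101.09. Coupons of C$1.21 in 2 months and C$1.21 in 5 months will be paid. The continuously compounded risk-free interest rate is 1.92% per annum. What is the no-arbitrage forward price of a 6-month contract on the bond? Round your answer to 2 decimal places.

PV(coupons) I = 1.21·e^(−0.0192·2/12) + 1.21·e^(−0.0192·5/12)
I = 1.2061 + 1.2004 = 2.4065
F = (S − I)·e^(rT) = (101.09 − 2.4065) · e^(0.0192·6/12)
= 98.6835 · e^0.009600 = 98.6835 × 1.009646 = C$99.64

C$99.64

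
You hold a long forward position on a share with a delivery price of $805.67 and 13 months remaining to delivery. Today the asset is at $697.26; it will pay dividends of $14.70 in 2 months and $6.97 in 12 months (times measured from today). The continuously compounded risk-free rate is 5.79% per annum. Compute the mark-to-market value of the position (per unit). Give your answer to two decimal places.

PV(remaining dividends) I = 14.70·e^(−0.0579·2/12) + 6.97·e^(−0.0579·12/12) = 21.1367
Current forward F = (S − I)·e^(rT) = (697.26 − 21.1367)·e^(0.0579·13/12) = 676.1233 × 1.064734 = 719.8915
Value (long) = (F − K)·e^(−rT) = (719.8915 − 805.67) × 0.939202 = -80.5633
Value = -$80.56

-$80.56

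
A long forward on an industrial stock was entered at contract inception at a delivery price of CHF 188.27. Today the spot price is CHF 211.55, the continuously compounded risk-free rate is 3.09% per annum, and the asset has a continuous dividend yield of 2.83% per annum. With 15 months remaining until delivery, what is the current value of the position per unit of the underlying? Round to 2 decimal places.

Current fair forward for the remaining 15 months: F = S·e^((r − q)·T), (r − q) = 0.0309 − 0.0283 = 0.0026
F = 211.55 · e^(0.0026 × 15/12) = 211.55 × 1.003255 = 212.2386
Value of long forward = (F − K)·e^(−rT) = (212.2386 − 188.27) · e^(−0.0309·15/12)
= 23.9686 × 0.962111 = 23.06

CHF 23.06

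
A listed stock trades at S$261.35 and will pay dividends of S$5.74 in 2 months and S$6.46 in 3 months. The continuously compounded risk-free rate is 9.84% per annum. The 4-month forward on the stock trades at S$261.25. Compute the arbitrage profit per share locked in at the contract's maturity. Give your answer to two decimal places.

S$3.53 per share

PV(dividends) I = 5.74·e^(−0.0984·2/12) + 6.46·e^(−0.0984·3/12) = 11.9497
Fair forward F* = (S − I)·e^(rT) = (261.35 − 11.9497)·e^0.032800 = 249.4003 × 1.033344 = 257.7163
Market S$261.25 > fair 257.7163: forward overpriced → cash-and-carry (borrow at r, buy the stock and collect the dividends, short the forward).
Profit at T = |F_mkt − F*| = |261.25 − 257.7163| = S$3.53 per share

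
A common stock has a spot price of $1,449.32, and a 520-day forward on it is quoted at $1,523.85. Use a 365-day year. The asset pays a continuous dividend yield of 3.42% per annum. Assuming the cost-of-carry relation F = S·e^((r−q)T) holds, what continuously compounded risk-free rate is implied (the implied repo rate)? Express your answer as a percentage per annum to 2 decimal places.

6.94%

From F = S·e^((r−q)T): (r − q) = ln(F/S)/T
ln(1523.85/1449.32) = ln(1.051424) = 0.050145
(r − q) = 0.050145 / (520/365) = 0.035198
r = ln(F/S)/T + q = 0.035198 + 0.0342 = 0.069398
r = 6.94%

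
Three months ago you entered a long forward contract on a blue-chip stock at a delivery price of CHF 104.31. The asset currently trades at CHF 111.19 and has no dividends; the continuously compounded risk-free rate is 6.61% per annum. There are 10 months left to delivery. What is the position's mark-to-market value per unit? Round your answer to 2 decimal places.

CHF 12.47

Current fair forward for the remaining 10 months: F = S·e^(r·T), r = 0.0661
F = 111.19 · e^(0.0661 × 10/12) = 111.19 × 1.056629 = 117.4866
Value of long forward = (F − K)·e^(−rT) = (117.4866 − 104.31) · e^(−0.0661·10/12)
= 13.1766 × 0.946406 = 12.47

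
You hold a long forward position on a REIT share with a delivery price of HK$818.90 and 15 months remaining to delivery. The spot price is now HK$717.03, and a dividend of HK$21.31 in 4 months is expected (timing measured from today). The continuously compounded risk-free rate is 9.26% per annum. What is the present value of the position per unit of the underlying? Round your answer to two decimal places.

-HK$33.02

PV(remaining dividends) I = 21.31·e^(−0.0926·4/12) = 20.6623
Current forward F = (S − I)·e^(rT) = (717.03 − 20.6623)·e^(0.0926·15/12) = 696.3677 × 1.122715 = 781.8225
Value (long) = (F − K)·e^(−rT) = (781.8225 − 818.90) × 0.890698 = -33.0249
Value = -HK$33.02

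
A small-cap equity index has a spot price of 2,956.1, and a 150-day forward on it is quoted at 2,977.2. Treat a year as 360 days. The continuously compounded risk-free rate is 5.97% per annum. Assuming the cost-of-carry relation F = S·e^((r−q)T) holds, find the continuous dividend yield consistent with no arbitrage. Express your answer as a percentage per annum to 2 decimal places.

From F = S·e^((r−q)T): (r − q) = ln(F/S)/T
ln(2977.2/2956.1) = ln(1.007138) = 0.007113
(r − q) = 0.007113 / (150/360) = 0.017071
q = r − ln(F/S)/T = 0.0597 − 0.017071 = 0.042629
q = 4.26%

4.26%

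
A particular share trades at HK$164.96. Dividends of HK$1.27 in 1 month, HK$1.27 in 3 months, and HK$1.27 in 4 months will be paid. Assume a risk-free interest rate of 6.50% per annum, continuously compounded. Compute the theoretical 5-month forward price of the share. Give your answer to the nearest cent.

PV(dividends) I = 1.27·e^(−0.0650·1/12) + 1.27·e^(−0.0650·3/12) + 1.27·e^(−0.0650·4/12)
I = 1.2631 + 1.2495 + 1.2428 = 3.7554
F = (S − I)·e^(rT) = (164.96 − 3.7554) · e^(0.0650·5/12)
= 161.2046 · e^0.027083 = 161.2046 × 1.027453 = HK$165.63

HK$165.63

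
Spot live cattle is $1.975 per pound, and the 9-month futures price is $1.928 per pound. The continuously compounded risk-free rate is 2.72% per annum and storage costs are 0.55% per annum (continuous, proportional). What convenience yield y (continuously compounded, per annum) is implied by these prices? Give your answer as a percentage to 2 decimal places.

F = S·e^((r+u−y)T) ⇒ (r+u−y) = ln(F/S)/T
ln(1.928/1.975) = -0.024085; /T ⇒ -0.032113
y = r + u − ln(F/S)/T = 0.0272 + 0.0055 + 0.032113 = 0.064813
y = 6.48%

6.48%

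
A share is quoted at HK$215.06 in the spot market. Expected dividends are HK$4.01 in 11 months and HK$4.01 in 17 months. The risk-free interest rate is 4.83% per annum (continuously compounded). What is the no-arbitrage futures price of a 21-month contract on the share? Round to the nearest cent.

HK$225.78

PV(dividends) I = 4.01·e^(−0.0483·11/12) + 4.01·e^(−0.0483·17/12)
I = 3.8363 + 3.7448 = 7.5811
F = (S − I)·e^(rT) = (215.06 − 7.5811) · e^(0.0483·21/12)
= 207.4789 · e^0.084525 = 207.4789 × 1.088200 = HK$225.78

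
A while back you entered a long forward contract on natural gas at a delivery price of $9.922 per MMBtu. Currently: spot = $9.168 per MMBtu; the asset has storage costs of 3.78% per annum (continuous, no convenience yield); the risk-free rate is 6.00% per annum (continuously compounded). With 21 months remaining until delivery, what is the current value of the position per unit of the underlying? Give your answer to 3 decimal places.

$0.862 per MMBtu

Current fair forward for the remaining 21 months: F = S·e^((r + u)·T), (r + u) = 0.0600 + 0.0378 = 0.0978
F = 9.168 · e^(0.0978 × 21/12) = 9.168 × 1.186669 = 10.8794
Value of long forward = (F − K)·e^(−rT) = (10.8794 − 9.922) · e^(−0.0600·21/12)
= 0.9574 × 0.900325 = 0.862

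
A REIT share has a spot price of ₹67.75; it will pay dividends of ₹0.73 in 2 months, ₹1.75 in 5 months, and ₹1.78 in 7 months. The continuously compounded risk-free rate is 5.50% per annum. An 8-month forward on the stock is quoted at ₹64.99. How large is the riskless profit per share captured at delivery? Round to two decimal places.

PV(dividends) I = 0.73·e^(−0.0550·2/12) + 1.75·e^(−0.0550·5/12) + 1.78·e^(−0.0550·7/12) = 4.1575
Fair forward F* = (S − I)·e^(rT) = (67.75 − 4.1575)·e^0.036667 = 63.5925 × 1.037348 = 65.9676
Market ₹64.99 < fair 65.9676: forward underpriced → reverse cash-and-carry (short the stock, invest proceeds at r, pay the dividends, go long the forward).
Profit at T = |F_mkt − F*| = |64.99 − 65.9676| = ₹0.98 per share

₹0.98 per share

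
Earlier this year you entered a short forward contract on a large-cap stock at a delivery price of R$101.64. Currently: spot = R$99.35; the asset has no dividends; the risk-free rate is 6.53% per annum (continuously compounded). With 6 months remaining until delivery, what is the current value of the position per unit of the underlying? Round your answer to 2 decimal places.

Current fair forward for the remaining 6 months: F = S·e^(r·T), r = 0.0653
F = 99.35 · e^(0.0653 × 6/12) = 99.35 × 1.033189 = 102.6473
Value of long forward = (F − K)·e^(−rT) = (102.6473 − 101.64) · e^(−0.0653·6/12)
= 1.0073 × 0.967877 = 0.97
Short position value = −(long value) = -R$0.97

-R$0.97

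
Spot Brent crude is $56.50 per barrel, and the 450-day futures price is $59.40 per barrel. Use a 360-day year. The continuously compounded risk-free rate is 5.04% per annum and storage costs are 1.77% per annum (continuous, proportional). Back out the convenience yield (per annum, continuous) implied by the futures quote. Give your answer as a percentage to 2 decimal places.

F = S·e^((r+u−y)T) ⇒ (r+u−y) = ln(F/S)/T
ln(59.40/56.50) = 0.050054; /T ⇒ 0.040043
y = r + u − ln(F/S)/T = 0.0504 + 0.0177 − 0.040043 = 0.028057
y = 2.81%

2.81%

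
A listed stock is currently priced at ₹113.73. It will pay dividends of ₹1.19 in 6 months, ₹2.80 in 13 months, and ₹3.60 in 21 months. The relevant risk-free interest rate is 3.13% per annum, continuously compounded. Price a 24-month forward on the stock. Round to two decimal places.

₹113.32

PV(dividends) I = 1.19·e^(−0.0313·6/12) + 2.80·e^(−0.0313·13/12) + 3.60·e^(−0.0313·21/12)
I = 1.1715 + 2.7066 + 3.4081 = 7.2862
F = (S − I)·e^(rT) = (113.73 − 7.2862) · e^(0.0313·24/12)
= 106.4438 · e^0.062600 = 106.4438 × 1.064601 = ₹113.32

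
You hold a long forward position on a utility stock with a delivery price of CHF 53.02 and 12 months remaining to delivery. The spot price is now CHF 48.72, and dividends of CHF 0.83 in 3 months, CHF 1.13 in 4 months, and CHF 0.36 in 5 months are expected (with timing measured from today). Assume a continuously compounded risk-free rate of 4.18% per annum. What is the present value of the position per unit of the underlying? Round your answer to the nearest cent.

-CHF 4.42

PV(remaining dividends) I = 0.83·e^(−0.0418·3/12) + 1.13·e^(−0.0418·4/12) + 0.36·e^(−0.0418·5/12) = 2.2895
Current forward F = (S − I)·e^(rT) = (48.72 − 2.2895)·e^(0.0418·12/12) = 46.4305 × 1.042686 = 48.4124
Value (long) = (F − K)·e^(−rT) = (48.4124 − 53.02) × 0.959062 = -4.4190
Value = -CHF 4.42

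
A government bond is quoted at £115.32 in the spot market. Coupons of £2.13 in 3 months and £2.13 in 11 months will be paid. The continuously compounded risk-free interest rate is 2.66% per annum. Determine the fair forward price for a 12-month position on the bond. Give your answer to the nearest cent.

PV(coupons) I = 2.13·e^(−0.0266·3/12) + 2.13·e^(−0.0266·11/12)
I = 2.1159 + 2.0787 = 4.1946
F = (S − I)·e^(rT) = (115.32 − 4.1946) · e^(0.0266·12/12)
= 111.1254 · e^0.026600 = 111.1254 × 1.026957 = £114.12

£114.12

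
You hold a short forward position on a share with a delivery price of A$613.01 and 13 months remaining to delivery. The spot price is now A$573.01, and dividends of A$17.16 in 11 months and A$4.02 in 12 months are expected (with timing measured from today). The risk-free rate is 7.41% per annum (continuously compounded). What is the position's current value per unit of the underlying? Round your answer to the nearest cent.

A$12.48

PV(remaining dividends) I = 17.16·e^(−0.0741·11/12) + 4.02·e^(−0.0741·12/12) = 19.7660
Current forward F = (S − I)·e^(rT) = (573.01 − 19.7660)·e^(0.0741·13/12) = 553.2440 × 1.083585 = 599.4869
Value (long) = (F − K)·e^(−rT) = (599.4869 − 613.01) × 0.922863 = -12.4800
Short position value = −(long value) = A$12.48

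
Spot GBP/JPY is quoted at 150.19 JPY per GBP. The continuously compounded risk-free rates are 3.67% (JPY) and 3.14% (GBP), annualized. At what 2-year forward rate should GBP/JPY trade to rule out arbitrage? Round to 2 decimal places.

151.79

F = S·e^((r_JPY − r_GBP)T) = 150.19 · e^((0.0367 − 0.0314) × 2)
= 150.19 · e^0.010600 = 150.19 × 1.010656
F = 151.79 JPY per GBP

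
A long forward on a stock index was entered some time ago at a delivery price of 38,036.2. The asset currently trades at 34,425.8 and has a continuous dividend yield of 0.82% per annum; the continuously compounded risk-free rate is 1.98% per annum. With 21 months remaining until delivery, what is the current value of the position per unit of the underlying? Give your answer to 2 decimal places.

-2805.50

Current fair forward for the remaining 21 months: F = S·e^((r − q)·T), (r − q) = 0.0198 − 0.0082 = 0.0116
F = 34425.8 · e^(0.0116 × 21/12) = 34425.8 × 1.02050745 = 35131.7854
Value of long forward = (F − K)·e^(−rT) = (35131.7854 − 38036.2) · e^(−0.0198·21/12)
= -2904.4146 × 0.96594344 = -2805.50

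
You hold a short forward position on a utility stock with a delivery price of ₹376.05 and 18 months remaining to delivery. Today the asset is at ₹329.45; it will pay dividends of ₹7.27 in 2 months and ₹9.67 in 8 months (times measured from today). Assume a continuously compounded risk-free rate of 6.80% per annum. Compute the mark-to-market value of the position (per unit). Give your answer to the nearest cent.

₹26.56

PV(remaining dividends) I = 7.27·e^(−0.0680·2/12) + 9.67·e^(−0.0680·8/12) = 16.4295
Current forward F = (S − I)·e^(rT) = (329.45 − 16.4295)·e^(0.0680·18/12) = 313.0205 × 1.107383 = 346.6336
Value (long) = (F − K)·e^(−rT) = (346.6336 − 376.05) × 0.903030 = -26.5639
Short position value = −(long value) = ₹26.56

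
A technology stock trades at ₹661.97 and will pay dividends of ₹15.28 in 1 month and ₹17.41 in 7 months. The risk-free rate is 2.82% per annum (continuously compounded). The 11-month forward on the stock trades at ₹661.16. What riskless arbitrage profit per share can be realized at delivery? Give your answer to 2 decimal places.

₹15.07 per share

PV(dividends) I = 15.28·e^(−0.0282·1/12) + 17.41·e^(−0.0282·7/12) = 32.3701
Fair forward F* = (S − I)·e^(rT) = (661.97 − 32.3701)·e^0.025850 = 629.5999 × 1.026187 = 646.0872
Market ₹661.16 > fair 646.0872: forward overpriced → cash-and-carry (borrow at r, buy the stock and collect the dividends, short the forward).
Profit at T = |F_mkt − F*| = |661.16 − 646.0872| = ₹15.07 per share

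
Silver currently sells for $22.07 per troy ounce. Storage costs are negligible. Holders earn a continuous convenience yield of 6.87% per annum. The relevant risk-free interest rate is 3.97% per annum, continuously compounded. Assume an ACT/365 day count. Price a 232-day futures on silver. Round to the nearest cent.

$21.67 per troy ounce

Net carry = r + u − y = 0.0397 + 0.0000 − 0.0687 = -0.0290
F = S·e^((r+u−y)T) = 22.07 · e^(-0.0290 × 232/365) = 22.07 · e^-0.018433
= 22.07 × 0.981736 = $21.67 per troy ounce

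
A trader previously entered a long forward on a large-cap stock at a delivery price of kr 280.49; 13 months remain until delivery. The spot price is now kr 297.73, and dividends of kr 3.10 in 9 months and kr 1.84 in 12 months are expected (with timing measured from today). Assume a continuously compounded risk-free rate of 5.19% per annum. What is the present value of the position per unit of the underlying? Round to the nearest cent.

kr 27.85

PV(remaining dividends) I = 3.10·e^(−0.0519·9/12) + 1.84·e^(−0.0519·12/12) = 4.7286
Current forward F = (S − I)·e^(rT) = (297.73 − 4.7286)·e^(0.0519·13/12) = 293.0014 × 1.057836 = 309.9474
Value (long) = (F − K)·e^(−rT) = (309.9474 − 280.49) × 0.945326 = 27.8468
Value = kr 27.85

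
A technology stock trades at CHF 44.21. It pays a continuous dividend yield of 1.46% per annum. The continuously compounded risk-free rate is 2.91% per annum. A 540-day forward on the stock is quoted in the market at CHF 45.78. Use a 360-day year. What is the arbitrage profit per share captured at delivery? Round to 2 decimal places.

CHF 0.60 per share

Fair forward: F* = S·e^(carry·T), with carry = (r − q) = 0.0291 − 0.0146 = 0.0145
F* = 44.21 · e^(0.0145 × 540/360) = 44.21 · e^0.021750 = 44.21 × 1.021988 = CHF 45.1821
Market CHF 45.78 > fair CHF 45.1821: forward overpriced → cash-and-carry (buy spot, short the forward).
At maturity, profit = |F_mkt − F*| = |45.78 − 45.1821| = CHF 0.60 per share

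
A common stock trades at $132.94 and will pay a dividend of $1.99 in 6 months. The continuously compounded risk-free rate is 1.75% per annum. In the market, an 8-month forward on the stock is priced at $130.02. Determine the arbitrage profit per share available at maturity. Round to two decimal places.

PV(dividends) I = 1.99·e^(−0.0175·6/12) = 1.9727
Fair forward F* = (S − I)·e^(rT) = (132.94 − 1.9727)·e^0.011667 = 130.9673 × 1.011735 = 132.5042
Market $130.02 < fair 132.5042: forward underpriced → reverse cash-and-carry (short the stock, invest proceeds at r, pay the dividends, go long the forward).
Profit at T = |F_mkt − F*| = |130.02 − 132.5042| = $2.48 per share

$2.48 per share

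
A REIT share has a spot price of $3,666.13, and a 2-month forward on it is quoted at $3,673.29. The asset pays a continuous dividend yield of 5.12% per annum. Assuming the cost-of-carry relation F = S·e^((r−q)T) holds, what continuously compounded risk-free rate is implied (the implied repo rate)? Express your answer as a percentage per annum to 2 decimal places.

From F = S·e^((r−q)T): (r − q) = ln(F/S)/T
ln(3673.29/3666.13) = ln(1.001953) = 0.001951
(r − q) = 0.001951 / (2/12) = 0.011706
r = ln(F/S)/T + q = 0.011706 + 0.0512 = 0.062906
r = 6.29%

6.29%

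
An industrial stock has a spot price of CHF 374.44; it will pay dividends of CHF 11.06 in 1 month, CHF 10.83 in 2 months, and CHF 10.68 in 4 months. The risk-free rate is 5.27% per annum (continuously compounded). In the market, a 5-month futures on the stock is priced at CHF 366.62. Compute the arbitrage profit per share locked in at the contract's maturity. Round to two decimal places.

CHF 16.82 per share

PV(dividends) I = 11.06·e^(−0.0527·1/12) + 10.83·e^(−0.0527·2/12) + 10.68·e^(−0.0527·4/12) = 32.2409
Fair futures F* = (S − I)·e^(rT) = (374.44 − 32.2409)·e^0.021958 = 342.1991 × 1.022201 = 349.7963
Market CHF 366.62 > fair 349.7963: forward overpriced → cash-and-carry (borrow at r, buy the stock and collect the dividends, short the forward).
Profit at T = |F_mkt − F*| = |366.62 − 349.7963| = CHF 16.82 per share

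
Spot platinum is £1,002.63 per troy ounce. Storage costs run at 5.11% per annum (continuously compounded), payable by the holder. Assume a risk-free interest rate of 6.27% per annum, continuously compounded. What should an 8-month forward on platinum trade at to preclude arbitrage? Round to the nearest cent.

Net carry = r + u − y = 0.0627 + 0.0511 − 0.0000 = 0.1138
F = S·e^((r+u−y)T) = 1002.63 · e^(0.1138 × 8/12) = 1002.63 · e^0.07586667
= 1002.63 × 1.07881873 = £1,081.66 per troy ounce

£1,081.66 per troy ounce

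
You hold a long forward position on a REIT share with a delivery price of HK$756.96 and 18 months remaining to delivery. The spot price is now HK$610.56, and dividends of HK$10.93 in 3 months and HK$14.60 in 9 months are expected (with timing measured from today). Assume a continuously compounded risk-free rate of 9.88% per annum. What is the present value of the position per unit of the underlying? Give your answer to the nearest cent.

-HK$66.36

PV(remaining dividends) I = 10.93·e^(−0.0988·3/12) + 14.60·e^(−0.0988·9/12) = 24.2206
Current forward F = (S − I)·e^(rT) = (610.56 − 24.2206)·e^(0.0988·18/12) = 586.3394 × 1.159745 = 680.0042
Value (long) = (F − K)·e^(−rT) = (680.0042 − 756.96) × 0.862259 = -66.3558
Value = -HK$66.36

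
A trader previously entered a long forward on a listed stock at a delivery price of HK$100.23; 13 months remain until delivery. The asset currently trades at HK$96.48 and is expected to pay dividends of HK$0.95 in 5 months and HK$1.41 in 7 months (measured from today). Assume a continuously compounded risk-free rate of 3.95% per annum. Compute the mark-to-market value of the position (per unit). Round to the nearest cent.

PV(remaining dividends) I = 0.95·e^(−0.0395·5/12) + 1.41·e^(−0.0395·7/12) = 2.3124
Current forward F = (S − I)·e^(rT) = (96.48 − 2.3124)·e^(0.0395·13/12) = 94.1676 × 1.043720 = 98.2846
Value (long) = (F − K)·e^(−rT) = (98.2846 − 100.23) × 0.958111 = -1.8639
Value = -HK$1.86

-HK$1.86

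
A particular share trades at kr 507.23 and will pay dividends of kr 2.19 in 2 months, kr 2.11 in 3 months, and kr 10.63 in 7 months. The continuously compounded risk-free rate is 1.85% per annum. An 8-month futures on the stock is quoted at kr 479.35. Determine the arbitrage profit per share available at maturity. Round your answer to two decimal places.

PV(dividends) I = 2.19·e^(−0.0185·2/12) + 2.11·e^(−0.0185·3/12) + 10.63·e^(−0.0185·7/12) = 14.7994
Fair futures F* = (S − I)·e^(rT) = (507.23 − 14.7994)·e^0.012333 = 492.4306 × 1.012409 = 498.5412
Market kr 479.35 < fair 498.5412: forward underpriced → reverse cash-and-carry (short the stock, invest proceeds at r, pay the dividends, go long the forward).
Profit at T = |F_mkt − F*| = |479.35 − 498.5412| = kr 19.19 per share

kr 19.19 per share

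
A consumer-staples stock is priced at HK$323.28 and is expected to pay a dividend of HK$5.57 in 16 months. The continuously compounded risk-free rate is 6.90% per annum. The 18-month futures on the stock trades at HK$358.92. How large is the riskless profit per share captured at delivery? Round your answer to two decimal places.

HK$6.02 per share

PV(dividends) I = 5.57·e^(−0.0690·16/12) = 5.0804
Fair futures F* = (S − I)·e^(rT) = (323.28 − 5.0804)·e^0.103500 = 318.1996 × 1.109046 = 352.8980
Market HK$358.92 > fair 352.8980: forward overpriced → cash-and-carry (borrow at r, buy the stock and collect the dividends, short the forward).
Profit at T = |F_mkt − F*| = |358.92 − 352.8980| = HK$6.02 per share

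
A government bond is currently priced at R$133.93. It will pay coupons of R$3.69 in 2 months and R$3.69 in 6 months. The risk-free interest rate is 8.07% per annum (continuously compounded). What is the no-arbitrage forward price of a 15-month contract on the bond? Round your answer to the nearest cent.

R$140.20

PV(coupons) I = 3.69·e^(−0.0807·2/12) + 3.69·e^(−0.0807·6/12)
I = 3.6407 + 3.5441 = 7.1848
F = (S − I)·e^(rT) = (133.93 − 7.1848) · e^(0.0807·15/12)
= 126.7452 · e^0.100875 = 126.7452 × 1.106138 = R$140.20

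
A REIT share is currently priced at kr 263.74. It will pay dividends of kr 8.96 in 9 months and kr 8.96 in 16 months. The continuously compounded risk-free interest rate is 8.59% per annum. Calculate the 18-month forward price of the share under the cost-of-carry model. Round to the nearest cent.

kr 281.36

PV(dividends) I = 8.96·e^(−0.0859·9/12) + 8.96·e^(−0.0859·16/12)
I = 8.4010 + 7.9904 = 16.3914
F = (S − I)·e^(rT) = (263.74 − 16.3914) · e^(0.0859·18/12)
= 247.3486 · e^0.128850 = 247.3486 × 1.137519 = kr 281.36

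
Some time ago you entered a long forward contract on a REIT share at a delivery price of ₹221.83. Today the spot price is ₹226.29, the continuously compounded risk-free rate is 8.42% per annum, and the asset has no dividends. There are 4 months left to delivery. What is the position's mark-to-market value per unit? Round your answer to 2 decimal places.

Current fair forward for the remaining 4 months: F = S·e^(r·T), r = 0.0842
F = 226.29 · e^(0.0842 × 4/12) = 226.29 × 1.028464 = 232.7311
Value of long forward = (F − K)·e^(−rT) = (232.7311 − 221.83) · e^(−0.0842·4/12)
= 10.9011 × 0.972324 = 10.60

₹10.60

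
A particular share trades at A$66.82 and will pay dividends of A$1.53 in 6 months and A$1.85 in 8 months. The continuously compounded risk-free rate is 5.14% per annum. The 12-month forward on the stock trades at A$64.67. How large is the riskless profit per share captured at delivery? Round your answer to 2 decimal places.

A$2.22 per share

PV(dividends) I = 1.53·e^(−0.0514·6/12) + 1.85·e^(−0.0514·8/12) = 3.2789
Fair forward F* = (S − I)·e^(rT) = (66.82 − 3.2789)·e^0.051400 = 63.5411 × 1.052744 = 66.8925
Market A$64.67 < fair 66.8925: forward underpriced → reverse cash-and-carry (short the stock, invest proceeds at r, pay the dividends, go long the forward).
Profit at T = |F_mkt − F*| = |64.67 − 66.8925| = A$2.22 per share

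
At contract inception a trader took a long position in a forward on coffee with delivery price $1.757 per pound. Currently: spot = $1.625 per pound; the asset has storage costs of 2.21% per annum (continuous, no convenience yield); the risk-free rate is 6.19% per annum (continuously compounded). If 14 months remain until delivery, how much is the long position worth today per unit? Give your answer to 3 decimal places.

Current fair forward for the remaining 14 months: F = S·e^((r + u)·T), (r + u) = 0.0619 + 0.0221 = 0.0840
F = 1.625 · e^(0.0840 × 14/12) = 1.625 × 1.102963 = 1.7923
Value of long forward = (F − K)·e^(−rT) = (1.7923 − 1.757) · e^(−0.0619·14/12)
= 0.0353 × 0.930329 = 0.033

$0.033 per pound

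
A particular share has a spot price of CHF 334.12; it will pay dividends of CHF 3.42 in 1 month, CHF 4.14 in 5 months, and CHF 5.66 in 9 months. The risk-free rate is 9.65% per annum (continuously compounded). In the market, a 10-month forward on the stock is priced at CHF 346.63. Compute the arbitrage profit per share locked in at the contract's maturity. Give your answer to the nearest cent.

PV(dividends) I = 3.42·e^(−0.0965·1/12) + 4.14·e^(−0.0965·5/12) + 5.66·e^(−0.0965·9/12) = 12.6343
Fair forward F* = (S − I)·e^(rT) = (334.12 − 12.6343)·e^0.080417 = 321.4857 × 1.083739 = 348.4066
Market CHF 346.63 < fair 348.4066: forward underpriced → reverse cash-and-carry (short the stock, invest proceeds at r, pay the dividends, go long the forward).
Profit at T = |F_mkt − F*| = |346.63 − 348.4066| = CHF 1.78 per share

CHF 1.78 per share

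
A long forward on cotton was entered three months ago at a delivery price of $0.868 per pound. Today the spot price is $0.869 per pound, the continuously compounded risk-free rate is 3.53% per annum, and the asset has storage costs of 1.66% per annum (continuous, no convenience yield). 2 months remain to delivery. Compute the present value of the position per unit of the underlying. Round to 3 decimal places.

$0.008 per pound

Current fair forward for the remaining 2 months: F = S·e^((r + u)·T), (r + u) = 0.0353 + 0.0166 = 0.0519
F = 0.869 · e^(0.0519 × 2/12) = 0.869 × 1.008688 = 0.8765
Value of long forward = (F − K)·e^(−rT) = (0.8765 − 0.868) · e^(−0.0353·2/12)
= 0.0085 × 0.994134 = 0.008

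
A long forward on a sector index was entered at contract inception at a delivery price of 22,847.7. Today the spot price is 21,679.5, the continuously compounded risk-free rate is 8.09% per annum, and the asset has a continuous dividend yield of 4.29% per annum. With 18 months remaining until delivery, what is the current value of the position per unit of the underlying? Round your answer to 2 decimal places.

91.61

Current fair forward for the remaining 18 months: F = S·e^((r − q)·T), (r − q) = 0.0809 − 0.0429 = 0.0380
F = 21679.5 · e^(0.0380 × 18/12) = 21679.5 × 1.05865581 = 22951.1286
Value of long forward = (F − K)·e^(−rT) = (22951.1286 − 22847.7) · e^(−0.0809·18/12)
= 103.4286 × 0.88572390 = 91.61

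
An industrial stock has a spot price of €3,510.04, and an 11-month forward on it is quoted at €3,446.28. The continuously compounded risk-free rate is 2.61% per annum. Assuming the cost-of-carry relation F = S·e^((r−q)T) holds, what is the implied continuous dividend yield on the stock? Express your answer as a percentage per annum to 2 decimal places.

4.61%

From F = S·e^((r−q)T): (r − q) = ln(F/S)/T
ln(3446.28/3510.04) = ln(0.981835) = -0.018332
(r − q) = -0.018332 / (11/12) = -0.019999
q = r − ln(F/S)/T = 0.0261 + 0.019999 = 0.046099
q = 4.61%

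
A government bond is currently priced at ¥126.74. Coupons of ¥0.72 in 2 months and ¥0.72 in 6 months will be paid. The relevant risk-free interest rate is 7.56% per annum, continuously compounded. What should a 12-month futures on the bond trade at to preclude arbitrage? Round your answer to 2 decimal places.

PV(coupons) I = 0.72·e^(−0.0756·2/12) + 0.72·e^(−0.0756·6/12)
I = 0.7110 + 0.6933 = 1.4043
F = (S − I)·e^(rT) = (126.74 − 1.4043) · e^(0.0756·12/12)
= 125.3357 · e^0.075600 = 125.3357 × 1.078531 = ¥135.18

¥135.18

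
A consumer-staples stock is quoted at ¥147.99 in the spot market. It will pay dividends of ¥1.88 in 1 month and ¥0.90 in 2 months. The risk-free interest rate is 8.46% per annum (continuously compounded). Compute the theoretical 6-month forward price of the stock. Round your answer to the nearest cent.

¥151.51

PV(dividends) I = 1.88·e^(−0.0846·1/12) + 0.90·e^(−0.0846·2/12)
I = 1.8668 + 0.8874 = 2.7542
F = (S − I)·e^(rT) = (147.99 − 2.7542) · e^(0.0846·6/12)
= 145.2358 · e^0.042300 = 145.2358 × 1.043207 = ¥151.51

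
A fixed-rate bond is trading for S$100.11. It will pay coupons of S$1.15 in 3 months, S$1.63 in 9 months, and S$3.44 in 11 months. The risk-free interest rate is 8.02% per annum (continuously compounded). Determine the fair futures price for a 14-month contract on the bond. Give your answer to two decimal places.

PV(coupons) I = 1.15·e^(−0.0802·3/12) + 1.63·e^(−0.0802·9/12) + 3.44·e^(−0.0802·11/12)
I = 1.1272 + 1.5348 + 3.1962 = 5.8582
F = (S − I)·e^(rT) = (100.11 − 5.8582) · e^(0.0802·14/12)
= 94.2518 · e^0.093567 = 94.2518 × 1.098084 = S$103.50

S$103.50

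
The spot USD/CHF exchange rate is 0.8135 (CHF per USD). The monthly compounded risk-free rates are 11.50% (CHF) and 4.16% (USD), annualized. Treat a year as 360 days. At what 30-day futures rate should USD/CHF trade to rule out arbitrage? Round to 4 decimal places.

By covered interest parity, F = S · (1+r_CHF/12)^(12T) / (1+r_USD/12)^(12T)
= 0.8135 × 1.009583 / 1.003467 = 0.8135 × 1.006095
F = 0.8185 CHF per USD

0.8185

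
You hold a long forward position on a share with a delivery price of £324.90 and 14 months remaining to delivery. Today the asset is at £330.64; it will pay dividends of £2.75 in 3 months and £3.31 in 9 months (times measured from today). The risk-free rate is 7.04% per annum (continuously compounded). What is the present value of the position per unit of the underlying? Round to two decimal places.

PV(remaining dividends) I = 2.75·e^(−0.0704·3/12) + 3.31·e^(−0.0704·9/12) = 5.8418
Current forward F = (S − I)·e^(rT) = (330.64 − 5.8418)·e^(0.0704·14/12) = 324.7982 × 1.085601 = 352.6013
Value (long) = (F − K)·e^(−rT) = (352.6013 − 324.90) × 0.921149 = 25.5170
Value = £25.52

£25.52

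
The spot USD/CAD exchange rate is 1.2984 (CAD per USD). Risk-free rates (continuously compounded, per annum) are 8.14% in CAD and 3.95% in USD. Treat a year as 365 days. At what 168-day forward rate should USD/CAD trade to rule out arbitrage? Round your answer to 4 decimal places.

1.3237

F = S·e^((r_CAD − r_USD)T) = 1.2984 · e^((0.0814 − 0.0395) × 168/365)
= 1.2984 · e^0.019285 = 1.2984 × 1.019472
F = 1.3237 CAD per USD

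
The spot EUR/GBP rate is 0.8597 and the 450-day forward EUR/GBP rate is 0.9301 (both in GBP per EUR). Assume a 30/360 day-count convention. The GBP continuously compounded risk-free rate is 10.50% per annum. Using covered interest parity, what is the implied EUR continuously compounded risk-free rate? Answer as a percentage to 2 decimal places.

F = S·e^((r_GBP − r_EUR)T) ⇒ r_EUR = r_GBP − ln(F/S)/T
ln(0.9301/0.8597) = 0.078709; /(450/360) = 0.062967
r_EUR = 0.1050 − 0.062967 = 0.042033
r_EUR = 4.20%

4.20%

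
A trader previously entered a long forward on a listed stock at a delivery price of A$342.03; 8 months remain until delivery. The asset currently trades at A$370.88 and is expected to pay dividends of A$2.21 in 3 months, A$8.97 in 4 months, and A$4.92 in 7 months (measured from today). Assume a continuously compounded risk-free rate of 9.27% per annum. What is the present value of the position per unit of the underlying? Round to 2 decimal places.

A$33.83

PV(remaining dividends) I = 2.21·e^(−0.0927·3/12) + 8.97·e^(−0.0927·4/12) + 4.92·e^(−0.0927·7/12) = 15.5175
Current forward F = (S − I)·e^(rT) = (370.88 − 15.5175)·e^(0.0927·8/12) = 355.3625 × 1.063750 = 378.0169
Value (long) = (F − K)·e^(−rT) = (378.0169 − 342.03) × 0.940071 = 33.8302
Value = A$33.83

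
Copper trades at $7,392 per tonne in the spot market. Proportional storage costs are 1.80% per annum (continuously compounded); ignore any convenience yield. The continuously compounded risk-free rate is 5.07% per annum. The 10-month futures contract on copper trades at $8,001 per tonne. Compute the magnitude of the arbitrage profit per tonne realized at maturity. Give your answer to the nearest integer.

Fair futures: F* = S·e^(carry·T), with carry = (r + u) = 0.0507 + 0.0180 = 0.0687
F* = 7392 · e^(0.0687 × 10/12) = 7392 · e^0.057250 = 7392 × 1.058921 = $7827.5440
Market $8001 > fair $7827.5440: forward overpriced → cash-and-carry (buy spot, short the forward).
At maturity, profit = |F_mkt − F*| = |8001 − 7827.5440| = $173 per tonne

$173 per tonne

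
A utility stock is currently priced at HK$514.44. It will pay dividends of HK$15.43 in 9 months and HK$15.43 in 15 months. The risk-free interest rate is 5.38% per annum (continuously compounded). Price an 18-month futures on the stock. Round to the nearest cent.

HK$525.97

PV(dividends) I = 15.43·e^(−0.0538·9/12) + 15.43·e^(−0.0538·15/12)
I = 14.8198 + 14.4265 = 29.2463
F = (S − I)·e^(rT) = (514.44 − 29.2463) · e^(0.0538·18/12)
= 485.1937 · e^0.080700 = 485.1937 × 1.084046 = HK$525.97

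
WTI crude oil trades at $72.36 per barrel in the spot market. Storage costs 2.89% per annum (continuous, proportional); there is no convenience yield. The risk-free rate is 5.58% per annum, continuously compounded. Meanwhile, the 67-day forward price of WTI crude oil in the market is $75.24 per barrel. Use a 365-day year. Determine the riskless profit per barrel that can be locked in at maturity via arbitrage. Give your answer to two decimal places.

$1.75 per barrel

Fair forward: F* = S·e^(carry·T), with carry = (r + u) = 0.0558 + 0.0289 = 0.0847
F* = 72.36 · e^(0.0847 × 67/365) = 72.36 · e^0.015548 = 72.36 × 1.015669 = $73.4938
Market $75.24 > fair $73.4938: forward overpriced → cash-and-carry (buy spot, short the forward).
At maturity, profit = |F_mkt − F*| = |75.24 − 73.4938| = $1.75 per barrel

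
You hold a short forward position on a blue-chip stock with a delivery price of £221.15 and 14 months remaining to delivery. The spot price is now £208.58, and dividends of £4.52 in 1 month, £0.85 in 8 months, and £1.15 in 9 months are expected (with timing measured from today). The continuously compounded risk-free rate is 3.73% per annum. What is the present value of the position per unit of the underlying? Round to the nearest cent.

PV(remaining dividends) I = 4.52·e^(−0.0373·1/12) + 0.85·e^(−0.0373·8/12) + 1.15·e^(−0.0373·9/12) = 6.4534
Current forward F = (S − I)·e^(rT) = (208.58 − 6.4534)·e^(0.0373·14/12) = 202.1266 × 1.044477 = 211.1166
Value (long) = (F − K)·e^(−rT) = (211.1166 − 221.15) × 0.957417 = -9.6061
Short position value = −(long value) = £9.61

£9.61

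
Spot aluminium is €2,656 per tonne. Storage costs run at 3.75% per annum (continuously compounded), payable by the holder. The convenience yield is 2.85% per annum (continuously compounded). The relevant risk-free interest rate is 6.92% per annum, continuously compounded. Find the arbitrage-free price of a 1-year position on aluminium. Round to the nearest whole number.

Net carry = r + u − y = 0.0692 + 0.0375 − 0.0285 = 0.0782
F = S·e^((r+u−y)T) = 2656 · e^(0.0782 × 1) = 2656 · e^0.078200
= 2656 × 1.081339 = €2,872 per tonne

€2,872 per tonne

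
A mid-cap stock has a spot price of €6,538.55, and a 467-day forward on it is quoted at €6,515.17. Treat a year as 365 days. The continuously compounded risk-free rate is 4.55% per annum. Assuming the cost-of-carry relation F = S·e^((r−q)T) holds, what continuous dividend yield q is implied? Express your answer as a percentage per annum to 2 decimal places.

From F = S·e^((r−q)T): (r − q) = ln(F/S)/T
ln(6515.17/6538.55) = ln(0.996424) = -0.003582
(r − q) = -0.003582 / (467/365) = -0.002800
q = r − ln(F/S)/T = 0.0455 + 0.002800 = 0.048300
q = 4.83%

4.83%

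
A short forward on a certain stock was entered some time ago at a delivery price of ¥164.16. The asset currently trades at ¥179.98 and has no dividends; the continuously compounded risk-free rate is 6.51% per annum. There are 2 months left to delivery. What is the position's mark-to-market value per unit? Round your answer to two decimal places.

Current fair forward for the remaining 2 months: F = S·e^(r·T), r = 0.0651
F = 179.98 · e^(0.0651 × 2/12) = 179.98 × 1.010909 = 181.9434
Value of long forward = (F − K)·e^(−rT) = (181.9434 − 164.16) · e^(−0.0651·2/12)
= 17.7834 × 0.989209 = 17.59
Short position value = −(long value) = -¥17.59

-¥17.59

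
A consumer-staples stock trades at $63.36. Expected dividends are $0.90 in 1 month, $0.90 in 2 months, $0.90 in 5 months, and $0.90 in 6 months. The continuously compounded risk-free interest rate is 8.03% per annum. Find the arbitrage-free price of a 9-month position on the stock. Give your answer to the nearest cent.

$63.56

PV(dividends) I = 0.90·e^(−0.0803·1/12) + 0.90·e^(−0.0803·2/12) + 0.90·e^(−0.0803·5/12) + 0.90·e^(−0.0803·6/12)
I = 0.8940 + 0.8880 + 0.8704 + 0.8646 = 3.5170
F = (S − I)·e^(rT) = (63.36 − 3.5170) · e^(0.0803·9/12)
= 59.8430 · e^0.060225 = 59.8430 × 1.062075 = $63.56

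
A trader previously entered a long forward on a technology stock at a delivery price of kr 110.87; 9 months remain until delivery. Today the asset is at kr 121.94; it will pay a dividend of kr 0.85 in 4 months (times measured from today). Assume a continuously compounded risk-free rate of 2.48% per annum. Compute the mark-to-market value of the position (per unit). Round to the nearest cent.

PV(remaining dividends) I = 0.85·e^(−0.0248·4/12) = 0.8430
Current forward F = (S − I)·e^(rT) = (121.94 − 0.8430)·e^(0.0248·9/12) = 121.0970 × 1.018774 = 123.3705
Value (long) = (F − K)·e^(−rT) = (123.3705 − 110.87) × 0.981572 = 12.2701
Value = kr 12.27

kr 12.27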